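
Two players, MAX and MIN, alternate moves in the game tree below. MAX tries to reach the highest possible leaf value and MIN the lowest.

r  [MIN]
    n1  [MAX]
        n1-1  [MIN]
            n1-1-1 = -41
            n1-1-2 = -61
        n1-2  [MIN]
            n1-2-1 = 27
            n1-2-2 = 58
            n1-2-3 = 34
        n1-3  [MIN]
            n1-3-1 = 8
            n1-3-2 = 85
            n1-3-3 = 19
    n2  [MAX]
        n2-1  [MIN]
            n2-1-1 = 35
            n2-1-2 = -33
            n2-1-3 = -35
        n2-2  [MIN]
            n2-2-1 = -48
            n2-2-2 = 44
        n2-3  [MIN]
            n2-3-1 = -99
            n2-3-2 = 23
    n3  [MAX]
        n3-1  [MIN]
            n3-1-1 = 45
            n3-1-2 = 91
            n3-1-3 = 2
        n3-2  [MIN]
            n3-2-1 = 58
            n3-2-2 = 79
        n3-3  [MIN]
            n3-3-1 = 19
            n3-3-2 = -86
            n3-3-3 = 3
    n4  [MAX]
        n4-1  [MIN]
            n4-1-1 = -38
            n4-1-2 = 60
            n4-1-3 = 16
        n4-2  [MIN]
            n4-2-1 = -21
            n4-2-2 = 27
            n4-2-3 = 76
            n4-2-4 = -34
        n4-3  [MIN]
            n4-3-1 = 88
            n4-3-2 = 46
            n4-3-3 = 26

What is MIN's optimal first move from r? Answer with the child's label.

n1-1 (MIN): min(-41, -61) = -61
n1-2 (MIN): min(27, 58, 34) = 27
n1-3 (MIN): min(8, 85, 19) = 8
n1 (MAX): max(-61, 27, 8) = 27
n2-1 (MIN): min(35, -33, -35) = -35
n2-2 (MIN): min(-48, 44) = -48
n2-3 (MIN): min(-99, 23) = -99
n2 (MAX): max(-35, -48, -99) = -35
n3-1 (MIN): min(45, 91, 2) = 2
n3-2 (MIN): min(58, 79) = 58
n3-3 (MIN): min(19, -86, 3) = -86
n3 (MAX): max(2, 58, -86) = 58
n4-1 (MIN): min(-38, 60, 16) = -38
n4-2 (MIN): min(-21, 27, 76, -34) = -34
n4-3 (MIN): min(88, 46, 26) = 26
n4 (MAX): max(-38, -34, 26) = 26
r (MIN): min(27, -35, 58, 26) = -35
MIN at r wants the lowest of {n1=27, n2=-35, n3=58, n4=26}, so chooses n2.

n2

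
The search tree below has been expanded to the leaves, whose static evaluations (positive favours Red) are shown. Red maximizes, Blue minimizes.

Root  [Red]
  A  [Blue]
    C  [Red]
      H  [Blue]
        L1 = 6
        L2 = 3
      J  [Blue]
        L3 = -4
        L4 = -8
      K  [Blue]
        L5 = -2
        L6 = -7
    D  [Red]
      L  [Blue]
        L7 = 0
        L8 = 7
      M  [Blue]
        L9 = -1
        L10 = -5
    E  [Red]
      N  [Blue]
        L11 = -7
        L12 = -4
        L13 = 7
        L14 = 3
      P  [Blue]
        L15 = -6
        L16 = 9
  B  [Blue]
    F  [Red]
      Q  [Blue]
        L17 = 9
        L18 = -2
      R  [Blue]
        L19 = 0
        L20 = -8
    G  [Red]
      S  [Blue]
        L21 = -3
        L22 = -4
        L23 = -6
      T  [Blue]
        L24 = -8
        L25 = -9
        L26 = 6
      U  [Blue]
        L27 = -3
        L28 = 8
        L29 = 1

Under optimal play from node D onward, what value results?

L (Blue): min(0, 7) = 0
M (Blue): min(-1, -5) = -5
D (Red): max(0, -5) = 0

0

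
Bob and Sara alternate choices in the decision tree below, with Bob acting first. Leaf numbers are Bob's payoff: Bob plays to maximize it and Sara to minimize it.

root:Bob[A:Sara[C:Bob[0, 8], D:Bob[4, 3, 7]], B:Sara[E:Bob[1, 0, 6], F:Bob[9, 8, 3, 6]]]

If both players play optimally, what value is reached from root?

7

C (Bob): max(0, 8) = 8
D (Bob): max(4, 3, 7) = 7
A (Sara): min(8, 7) = 7
E (Bob): max(1, 0, 6) = 6
F (Bob): max(9, 8, 3, 6) = 9
B (Sara): min(6, 9) = 6
root (Bob): max(7, 6) = 7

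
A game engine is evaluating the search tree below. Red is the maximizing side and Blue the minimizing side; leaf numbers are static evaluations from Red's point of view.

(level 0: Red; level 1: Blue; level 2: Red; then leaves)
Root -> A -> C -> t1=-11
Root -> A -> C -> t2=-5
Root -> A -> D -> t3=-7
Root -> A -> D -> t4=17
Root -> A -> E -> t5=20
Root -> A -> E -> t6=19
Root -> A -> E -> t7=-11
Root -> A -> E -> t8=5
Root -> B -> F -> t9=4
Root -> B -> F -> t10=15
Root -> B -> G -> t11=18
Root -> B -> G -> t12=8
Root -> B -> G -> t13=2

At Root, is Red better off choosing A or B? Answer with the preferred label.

B

C (Red): max(-11, -5) = -5
D (Red): max(-7, 17) = 17
E (Red): max(20, 19, -11, 5) = 20
A (Blue): min(-5, 17, 20) = -5
F (Red): max(4, 15) = 15
G (Red): max(18, 8, 2) = 18
B (Blue): min(15, 18) = 15
Red prefers the higher value; A=-5, B=15. B is better since 15 > -5.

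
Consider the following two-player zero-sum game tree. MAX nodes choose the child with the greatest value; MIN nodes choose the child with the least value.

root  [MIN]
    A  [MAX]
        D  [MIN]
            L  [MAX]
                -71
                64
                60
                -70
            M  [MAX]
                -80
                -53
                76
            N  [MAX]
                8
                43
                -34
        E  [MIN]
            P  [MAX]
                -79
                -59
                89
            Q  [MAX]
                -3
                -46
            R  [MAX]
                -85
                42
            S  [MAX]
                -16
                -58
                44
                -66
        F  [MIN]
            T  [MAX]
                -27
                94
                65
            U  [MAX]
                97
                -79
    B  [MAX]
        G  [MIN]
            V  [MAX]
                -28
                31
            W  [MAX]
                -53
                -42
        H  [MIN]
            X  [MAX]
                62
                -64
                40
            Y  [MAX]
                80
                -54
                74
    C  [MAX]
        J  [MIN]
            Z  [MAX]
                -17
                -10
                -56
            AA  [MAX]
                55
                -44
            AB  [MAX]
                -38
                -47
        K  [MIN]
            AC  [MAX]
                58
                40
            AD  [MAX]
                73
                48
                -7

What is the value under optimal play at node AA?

55

AA (MAX): max(55, -44) = 55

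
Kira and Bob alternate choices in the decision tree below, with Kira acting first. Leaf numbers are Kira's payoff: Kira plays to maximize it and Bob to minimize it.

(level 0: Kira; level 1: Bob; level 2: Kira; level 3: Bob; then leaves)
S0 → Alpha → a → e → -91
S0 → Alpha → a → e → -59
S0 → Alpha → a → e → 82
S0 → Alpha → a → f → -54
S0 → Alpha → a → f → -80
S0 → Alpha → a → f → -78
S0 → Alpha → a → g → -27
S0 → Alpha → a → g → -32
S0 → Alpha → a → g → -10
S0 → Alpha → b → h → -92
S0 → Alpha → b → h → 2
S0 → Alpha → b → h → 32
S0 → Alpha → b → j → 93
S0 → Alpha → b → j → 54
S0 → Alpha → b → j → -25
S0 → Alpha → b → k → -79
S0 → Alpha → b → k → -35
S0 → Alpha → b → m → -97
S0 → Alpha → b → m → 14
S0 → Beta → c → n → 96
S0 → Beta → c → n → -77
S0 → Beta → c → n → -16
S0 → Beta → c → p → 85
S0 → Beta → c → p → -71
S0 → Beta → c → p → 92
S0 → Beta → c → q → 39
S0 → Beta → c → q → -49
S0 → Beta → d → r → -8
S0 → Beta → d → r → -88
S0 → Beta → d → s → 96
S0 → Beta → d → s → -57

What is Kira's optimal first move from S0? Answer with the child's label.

e (Bob): min(-91, -59, 82) = -91
f (Bob): min(-54, -80, -78) = -80
g (Bob): min(-27, -32, -10) = -32
a (Kira): max(-91, -80, -32) = -32
h (Bob): min(-92, 2, 32) = -92
j (Bob): min(93, 54, -25) = -25
k (Bob): min(-79, -35) = -79
m (Bob): min(-97, 14) = -97
b (Kira): max(-92, -25, -79, -97) = -25
Alpha (Bob): min(-32, -25) = -32
n (Bob): min(96, -77, -16) = -77
p (Bob): min(85, -71, 92) = -71
q (Bob): min(39, -49) = -49
c (Kira): max(-77, -71, -49) = -49
r (Bob): min(-8, -88) = -88
s (Bob): min(96, -57) = -57
d (Kira): max(-88, -57) = -57
Beta (Bob): min(-49, -57) = -57
S0 (Kira): max(-32, -57) = -32
Kira at S0 wants the highest of {Alpha=-32, Beta=-57}, so chooses Alpha.

Alpha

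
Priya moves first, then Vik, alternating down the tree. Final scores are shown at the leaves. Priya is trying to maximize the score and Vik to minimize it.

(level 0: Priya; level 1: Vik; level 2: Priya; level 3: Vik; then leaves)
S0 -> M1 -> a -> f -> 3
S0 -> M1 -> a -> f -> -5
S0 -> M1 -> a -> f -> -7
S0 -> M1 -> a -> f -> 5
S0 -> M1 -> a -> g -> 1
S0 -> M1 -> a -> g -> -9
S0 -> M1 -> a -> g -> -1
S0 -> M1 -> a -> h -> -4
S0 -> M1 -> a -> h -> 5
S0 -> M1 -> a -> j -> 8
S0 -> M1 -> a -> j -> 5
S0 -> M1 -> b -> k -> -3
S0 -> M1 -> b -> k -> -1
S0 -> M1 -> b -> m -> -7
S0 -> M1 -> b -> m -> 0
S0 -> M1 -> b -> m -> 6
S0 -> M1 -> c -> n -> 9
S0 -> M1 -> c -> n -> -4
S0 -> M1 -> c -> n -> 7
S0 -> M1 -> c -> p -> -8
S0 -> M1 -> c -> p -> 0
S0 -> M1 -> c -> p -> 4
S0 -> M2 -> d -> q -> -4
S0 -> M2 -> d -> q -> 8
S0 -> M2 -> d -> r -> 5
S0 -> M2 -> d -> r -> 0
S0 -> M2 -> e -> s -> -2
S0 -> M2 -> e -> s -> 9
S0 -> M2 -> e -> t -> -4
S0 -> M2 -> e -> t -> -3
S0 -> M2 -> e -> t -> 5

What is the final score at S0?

-2

f (Vik): min(3, -5, -7, 5) = -7
g (Vik): min(1, -9, -1) = -9
h (Vik): min(-4, 5) = -4
j (Vik): min(8, 5) = 5
a (Priya): max(-7, -9, -4, 5) = 5
k (Vik): min(-3, -1) = -3
m (Vik): min(-7, 0, 6) = -7
b (Priya): max(-3, -7) = -3
n (Vik): min(9, -4, 7) = -4
p (Vik): min(-8, 0, 4) = -8
c (Priya): max(-4, -8) = -4
M1 (Vik): min(5, -3, -4) = -4
q (Vik): min(-4, 8) = -4
r (Vik): min(5, 0) = 0
d (Priya): max(-4, 0) = 0
s (Vik): min(-2, 9) = -2
t (Vik): min(-4, -3, 5) = -4
e (Priya): max(-2, -4) = -2
M2 (Vik): min(0, -2) = -2
S0 (Priya): max(-4, -2) = -2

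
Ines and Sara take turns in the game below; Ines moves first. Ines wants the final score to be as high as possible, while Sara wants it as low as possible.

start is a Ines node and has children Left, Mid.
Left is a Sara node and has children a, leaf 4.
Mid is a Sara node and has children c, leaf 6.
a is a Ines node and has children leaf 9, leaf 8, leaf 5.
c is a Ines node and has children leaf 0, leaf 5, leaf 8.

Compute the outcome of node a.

9

a (Ines): max(9, 8, 5) = 9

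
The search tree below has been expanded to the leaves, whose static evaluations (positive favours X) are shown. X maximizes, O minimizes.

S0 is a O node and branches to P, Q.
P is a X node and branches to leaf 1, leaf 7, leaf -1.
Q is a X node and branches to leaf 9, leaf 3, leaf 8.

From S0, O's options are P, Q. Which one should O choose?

P

P (X): max(1, 7, -1) = 7
Q (X): max(9, 3, 8) = 9
S0 (O): min(7, 9) = 7
O at S0 wants the lowest of {P=7, Q=9}, so chooses P.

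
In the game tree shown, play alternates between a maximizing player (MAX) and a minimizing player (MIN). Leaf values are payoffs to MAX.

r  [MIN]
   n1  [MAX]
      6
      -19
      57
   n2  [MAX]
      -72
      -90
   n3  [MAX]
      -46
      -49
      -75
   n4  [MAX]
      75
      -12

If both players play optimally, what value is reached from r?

-72

n1 (MAX): max(6, -19, 57) = 57
n2 (MAX): max(-72, -90) = -72
n3 (MAX): max(-46, -49, -75) = -46
n4 (MAX): max(75, -12) = 75
r (MIN): min(57, -72, -46, 75) = -72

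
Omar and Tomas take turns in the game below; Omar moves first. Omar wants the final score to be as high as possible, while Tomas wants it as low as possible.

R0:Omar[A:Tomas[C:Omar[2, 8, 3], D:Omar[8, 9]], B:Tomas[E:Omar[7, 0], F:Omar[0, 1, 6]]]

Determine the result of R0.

C (Omar): max(2, 8, 3) = 8
D (Omar): max(8, 9) = 9
A (Tomas): min(8, 9) = 8
E (Omar): max(7, 0) = 7
F (Omar): max(0, 1, 6) = 6
B (Tomas): min(7, 6) = 6
R0 (Omar): max(8, 6) = 8

8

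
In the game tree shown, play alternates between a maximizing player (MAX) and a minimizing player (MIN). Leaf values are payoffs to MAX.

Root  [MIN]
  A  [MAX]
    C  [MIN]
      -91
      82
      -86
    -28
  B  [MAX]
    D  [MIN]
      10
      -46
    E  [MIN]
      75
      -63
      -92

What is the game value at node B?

-46

D (MIN): min(10, -46) = -46
E (MIN): min(75, -63, -92) = -92
B (MAX): max(-46, -92) = -46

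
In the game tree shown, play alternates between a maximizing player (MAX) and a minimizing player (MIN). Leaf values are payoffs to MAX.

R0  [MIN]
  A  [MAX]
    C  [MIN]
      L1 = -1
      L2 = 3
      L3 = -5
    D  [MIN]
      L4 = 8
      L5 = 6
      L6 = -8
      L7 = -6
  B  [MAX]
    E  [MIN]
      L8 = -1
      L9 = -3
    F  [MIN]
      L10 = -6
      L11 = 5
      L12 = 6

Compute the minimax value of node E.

-3

E (MIN): min(-1, -3) = -3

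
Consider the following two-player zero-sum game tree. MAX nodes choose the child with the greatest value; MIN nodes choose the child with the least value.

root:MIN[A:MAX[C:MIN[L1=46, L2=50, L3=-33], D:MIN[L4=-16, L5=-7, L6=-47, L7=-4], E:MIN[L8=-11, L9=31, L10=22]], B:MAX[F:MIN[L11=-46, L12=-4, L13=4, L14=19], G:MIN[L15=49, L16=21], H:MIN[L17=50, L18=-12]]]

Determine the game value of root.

-11

C (MIN): min(46, 50, -33) = -33
D (MIN): min(-16, -7, -47, -4) = -47
E (MIN): min(-11, 31, 22) = -11
A (MAX): max(-33, -47, -11) = -11
F (MIN): min(-46, -4, 4, 19) = -46
G (MIN): min(49, 21) = 21
H (MIN): min(50, -12) = -12
B (MAX): max(-46, 21, -12) = 21
root (MIN): min(-11, 21) = -11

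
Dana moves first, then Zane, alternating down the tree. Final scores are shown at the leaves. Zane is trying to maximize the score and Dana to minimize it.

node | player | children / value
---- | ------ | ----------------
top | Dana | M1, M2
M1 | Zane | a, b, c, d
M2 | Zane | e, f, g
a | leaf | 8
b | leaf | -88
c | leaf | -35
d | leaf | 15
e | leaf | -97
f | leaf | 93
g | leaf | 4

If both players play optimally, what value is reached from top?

M1 (Zane): max(8, -88, -35, 15) = 15
M2 (Zane): max(-97, 93, 4) = 93
top (Dana): min(15, 93) = 15

15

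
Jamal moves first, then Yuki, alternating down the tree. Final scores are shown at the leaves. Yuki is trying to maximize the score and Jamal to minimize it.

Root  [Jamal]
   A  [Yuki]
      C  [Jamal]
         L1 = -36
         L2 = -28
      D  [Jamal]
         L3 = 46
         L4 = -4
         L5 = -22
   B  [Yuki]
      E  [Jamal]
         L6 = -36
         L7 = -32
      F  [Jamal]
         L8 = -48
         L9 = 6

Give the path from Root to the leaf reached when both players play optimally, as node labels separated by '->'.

Root -> B -> E -> L6

C (Jamal): min(-36, -28) = -36
D (Jamal): min(46, -4, -22) = -22
A (Yuki): max(-36, -22) = -22
E (Jamal): min(-36, -32) = -36
F (Jamal): min(-48, 6) = -48
B (Yuki): max(-36, -48) = -36
Root (Jamal): min(-22, -36) = -36
At Root, Jamal picks B (lowest: -36).
At B, Yuki picks E (highest: -36).
At E, Jamal picks L6 (lowest: -36).
Terminal value -36.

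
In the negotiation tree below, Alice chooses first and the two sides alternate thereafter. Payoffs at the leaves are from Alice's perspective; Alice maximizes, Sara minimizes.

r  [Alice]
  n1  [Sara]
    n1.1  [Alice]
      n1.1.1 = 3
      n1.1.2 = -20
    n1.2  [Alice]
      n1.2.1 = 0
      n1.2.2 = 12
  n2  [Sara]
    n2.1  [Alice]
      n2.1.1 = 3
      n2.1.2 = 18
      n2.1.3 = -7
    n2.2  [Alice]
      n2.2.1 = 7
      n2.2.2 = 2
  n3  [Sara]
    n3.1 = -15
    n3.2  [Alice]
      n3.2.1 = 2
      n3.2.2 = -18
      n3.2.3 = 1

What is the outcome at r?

n1.1 (Alice): max(3, -20) = 3
n1.2 (Alice): max(0, 12) = 12
n1 (Sara): min(3, 12) = 3
n2.1 (Alice): max(3, 18, -7) = 18
n2.2 (Alice): max(7, 2) = 7
n2 (Sara): min(18, 7) = 7
n3.2 (Alice): max(2, -18, 1) = 2
n3 (Sara): min(-15, 2) = -15
r (Alice): max(3, 7, -15) = 7

7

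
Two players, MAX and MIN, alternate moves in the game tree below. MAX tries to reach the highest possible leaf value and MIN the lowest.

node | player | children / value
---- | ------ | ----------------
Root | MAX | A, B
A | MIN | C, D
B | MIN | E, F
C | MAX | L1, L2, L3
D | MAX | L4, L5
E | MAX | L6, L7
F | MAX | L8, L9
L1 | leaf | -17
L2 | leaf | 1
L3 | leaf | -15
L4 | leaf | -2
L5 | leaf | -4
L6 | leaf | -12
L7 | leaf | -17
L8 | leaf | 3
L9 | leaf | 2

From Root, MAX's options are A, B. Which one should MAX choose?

A

C (MAX): max(-17, 1, -15) = 1
D (MAX): max(-2, -4) = -2
A (MIN): min(1, -2) = -2
E (MAX): max(-12, -17) = -12
F (MAX): max(3, 2) = 3
B (MIN): min(-12, 3) = -12
Root (MAX): max(-2, -12) = -2
MAX at Root wants the highest of {A=-2, B=-12}, so chooses A.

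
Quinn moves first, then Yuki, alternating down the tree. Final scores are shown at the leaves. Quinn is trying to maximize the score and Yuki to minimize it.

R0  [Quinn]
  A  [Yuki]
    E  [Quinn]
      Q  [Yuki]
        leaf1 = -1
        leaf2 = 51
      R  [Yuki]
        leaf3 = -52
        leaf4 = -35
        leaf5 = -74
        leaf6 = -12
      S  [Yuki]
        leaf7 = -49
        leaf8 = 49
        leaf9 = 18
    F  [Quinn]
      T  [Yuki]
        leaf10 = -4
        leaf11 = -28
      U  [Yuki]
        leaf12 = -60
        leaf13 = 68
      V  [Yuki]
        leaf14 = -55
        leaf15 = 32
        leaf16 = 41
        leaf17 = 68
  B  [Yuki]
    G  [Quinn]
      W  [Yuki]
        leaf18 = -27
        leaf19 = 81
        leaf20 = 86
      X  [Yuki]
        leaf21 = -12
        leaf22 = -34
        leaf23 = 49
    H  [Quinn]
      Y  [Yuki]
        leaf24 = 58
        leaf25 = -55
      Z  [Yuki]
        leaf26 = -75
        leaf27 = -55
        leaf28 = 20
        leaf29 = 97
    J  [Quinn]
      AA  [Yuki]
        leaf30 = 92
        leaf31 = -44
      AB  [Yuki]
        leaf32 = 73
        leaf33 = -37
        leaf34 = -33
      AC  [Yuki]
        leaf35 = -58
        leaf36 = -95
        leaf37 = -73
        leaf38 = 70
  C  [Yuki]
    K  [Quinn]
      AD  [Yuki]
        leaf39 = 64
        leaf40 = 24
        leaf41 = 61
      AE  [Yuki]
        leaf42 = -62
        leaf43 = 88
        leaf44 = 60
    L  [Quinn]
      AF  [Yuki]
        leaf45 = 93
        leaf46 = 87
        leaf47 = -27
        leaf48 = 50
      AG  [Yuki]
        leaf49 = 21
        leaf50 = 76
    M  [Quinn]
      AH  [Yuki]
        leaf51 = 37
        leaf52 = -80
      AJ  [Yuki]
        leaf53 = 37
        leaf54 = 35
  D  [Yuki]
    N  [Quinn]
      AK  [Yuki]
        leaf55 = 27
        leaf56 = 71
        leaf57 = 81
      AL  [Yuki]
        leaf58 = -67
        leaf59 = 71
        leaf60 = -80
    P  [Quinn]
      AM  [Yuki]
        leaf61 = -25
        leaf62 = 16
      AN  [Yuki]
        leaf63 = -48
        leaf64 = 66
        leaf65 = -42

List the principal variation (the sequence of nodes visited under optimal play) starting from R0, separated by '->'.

R0 -> C -> L -> AG -> leaf49

Q (Yuki): min(-1, 51) = -1
R (Yuki): min(-52, -35, -74, -12) = -74
S (Yuki): min(-49, 49, 18) = -49
E (Quinn): max(-1, -74, -49) = -1
T (Yuki): min(-4, -28) = -28
U (Yuki): min(-60, 68) = -60
V (Yuki): min(-55, 32, 41, 68) = -55
F (Quinn): max(-28, -60, -55) = -28
A (Yuki): min(-1, -28) = -28
W (Yuki): min(-27, 81, 86) = -27
X (Yuki): min(-12, -34, 49) = -34
G (Quinn): max(-27, -34) = -27
Y (Yuki): min(58, -55) = -55
Z (Yuki): min(-75, -55, 20, 97) = -75
H (Quinn): max(-55, -75) = -55
AA (Yuki): min(92, -44) = -44
AB (Yuki): min(73, -37, -33) = -37
AC (Yuki): min(-58, -95, -73, 70) = -95
J (Quinn): max(-44, -37, -95) = -37
B (Yuki): min(-27, -55, -37) = -55
AD (Yuki): min(64, 24, 61) = 24
AE (Yuki): min(-62, 88, 60) = -62
K (Quinn): max(24, -62) = 24
AF (Yuki): min(93, 87, -27, 50) = -27
AG (Yuki): min(21, 76) = 21
L (Quinn): max(-27, 21) = 21
AH (Yuki): min(37, -80) = -80
AJ (Yuki): min(37, 35) = 35
M (Quinn): max(-80, 35) = 35
C (Yuki): min(24, 21, 35) = 21
AK (Yuki): min(27, 71, 81) = 27
AL (Yuki): min(-67, 71, -80) = -80
N (Quinn): max(27, -80) = 27
AM (Yuki): min(-25, 16) = -25
AN (Yuki): min(-48, 66, -42) = -48
P (Quinn): max(-25, -48) = -25
D (Yuki): min(27, -25) = -25
R0 (Quinn): max(-28, -55, 21, -25) = 21
At R0, Quinn picks C (highest: 21).
At C, Yuki picks L (lowest: 21).
At L, Quinn picks AG (highest: 21).
At AG, Yuki picks leaf49 (lowest: 21).
Terminal value 21.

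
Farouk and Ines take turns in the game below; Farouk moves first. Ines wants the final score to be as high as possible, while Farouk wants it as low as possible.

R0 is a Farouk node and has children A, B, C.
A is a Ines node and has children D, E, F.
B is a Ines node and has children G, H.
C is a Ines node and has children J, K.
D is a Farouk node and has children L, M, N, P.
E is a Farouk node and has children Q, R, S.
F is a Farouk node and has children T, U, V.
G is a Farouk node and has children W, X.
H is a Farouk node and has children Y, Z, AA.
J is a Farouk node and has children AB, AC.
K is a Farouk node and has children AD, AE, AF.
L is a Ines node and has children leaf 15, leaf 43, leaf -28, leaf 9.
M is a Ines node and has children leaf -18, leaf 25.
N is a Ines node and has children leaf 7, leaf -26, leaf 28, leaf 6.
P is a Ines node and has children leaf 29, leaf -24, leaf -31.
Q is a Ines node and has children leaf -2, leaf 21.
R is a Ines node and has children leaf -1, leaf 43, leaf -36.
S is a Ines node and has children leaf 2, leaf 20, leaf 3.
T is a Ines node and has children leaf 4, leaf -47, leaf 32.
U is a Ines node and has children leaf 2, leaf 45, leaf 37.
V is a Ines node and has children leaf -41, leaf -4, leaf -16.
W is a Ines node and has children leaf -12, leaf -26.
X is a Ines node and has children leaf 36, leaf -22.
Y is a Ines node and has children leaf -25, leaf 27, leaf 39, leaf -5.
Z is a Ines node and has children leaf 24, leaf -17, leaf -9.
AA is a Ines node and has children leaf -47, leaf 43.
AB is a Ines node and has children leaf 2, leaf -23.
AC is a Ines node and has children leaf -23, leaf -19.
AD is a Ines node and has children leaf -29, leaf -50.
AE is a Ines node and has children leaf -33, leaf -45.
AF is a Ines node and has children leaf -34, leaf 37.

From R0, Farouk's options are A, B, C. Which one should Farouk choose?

L (Ines): max(15, 43, -28, 9) = 43
M (Ines): max(-18, 25) = 25
N (Ines): max(7, -26, 28, 6) = 28
P (Ines): max(29, -24, -31) = 29
D (Farouk): min(43, 25, 28, 29) = 25
Q (Ines): max(-2, 21) = 21
R (Ines): max(-1, 43, -36) = 43
S (Ines): max(2, 20, 3) = 20
E (Farouk): min(21, 43, 20) = 20
T (Ines): max(4, -47, 32) = 32
U (Ines): max(2, 45, 37) = 45
V (Ines): max(-41, -4, -16) = -4
F (Farouk): min(32, 45, -4) = -4
A (Ines): max(25, 20, -4) = 25
W (Ines): max(-12, -26) = -12
X (Ines): max(36, -22) = 36
G (Farouk): min(-12, 36) = -12
Y (Ines): max(-25, 27, 39, -5) = 39
Z (Ines): max(24, -17, -9) = 24
AA (Ines): max(-47, 43) = 43
H (Farouk): min(39, 24, 43) = 24
B (Ines): max(-12, 24) = 24
AB (Ines): max(2, -23) = 2
AC (Ines): max(-23, -19) = -19
J (Farouk): min(2, -19) = -19
AD (Ines): max(-29, -50) = -29
AE (Ines): max(-33, -45) = -33
AF (Ines): max(-34, 37) = 37
K (Farouk): min(-29, -33, 37) = -33
C (Ines): max(-19, -33) = -19
R0 (Farouk): min(25, 24, -19) = -19
Farouk at R0 wants the lowest of {A=25, B=24, C=-19}, so chooses C.

C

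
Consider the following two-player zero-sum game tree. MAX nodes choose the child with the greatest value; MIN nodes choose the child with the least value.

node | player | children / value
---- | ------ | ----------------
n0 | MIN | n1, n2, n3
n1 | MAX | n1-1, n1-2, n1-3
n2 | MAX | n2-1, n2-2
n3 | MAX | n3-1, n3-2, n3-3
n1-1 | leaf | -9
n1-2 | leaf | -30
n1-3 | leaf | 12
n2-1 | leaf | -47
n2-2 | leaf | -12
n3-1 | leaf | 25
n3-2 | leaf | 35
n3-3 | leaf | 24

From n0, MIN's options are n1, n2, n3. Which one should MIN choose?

n2

n1 (MAX): max(-9, -30, 12) = 12
n2 (MAX): max(-47, -12) = -12
n3 (MAX): max(25, 35, 24) = 35
n0 (MIN): min(12, -12, 35) = -12
MIN at n0 wants the lowest of {n1=12, n2=-12, n3=35}, so chooses n2.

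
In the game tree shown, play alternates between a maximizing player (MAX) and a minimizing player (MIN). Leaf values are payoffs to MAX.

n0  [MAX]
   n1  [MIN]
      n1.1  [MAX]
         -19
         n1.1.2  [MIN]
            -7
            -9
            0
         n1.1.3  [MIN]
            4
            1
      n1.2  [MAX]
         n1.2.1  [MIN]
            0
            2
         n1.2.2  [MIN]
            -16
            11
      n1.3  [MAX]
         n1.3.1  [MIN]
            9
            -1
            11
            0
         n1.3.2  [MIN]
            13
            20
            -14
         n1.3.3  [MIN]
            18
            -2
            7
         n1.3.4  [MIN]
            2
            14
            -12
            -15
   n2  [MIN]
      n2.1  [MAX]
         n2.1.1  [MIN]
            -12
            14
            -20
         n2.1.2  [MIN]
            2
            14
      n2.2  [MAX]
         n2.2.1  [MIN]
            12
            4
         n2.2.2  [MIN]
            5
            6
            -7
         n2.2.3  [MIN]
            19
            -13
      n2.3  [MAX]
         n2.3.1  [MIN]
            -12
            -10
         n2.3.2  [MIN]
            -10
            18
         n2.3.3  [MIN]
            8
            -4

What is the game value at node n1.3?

-1

n1.3.1 (MIN): min(9, -1, 11, 0) = -1
n1.3.2 (MIN): min(13, 20, -14) = -14
n1.3.3 (MIN): min(18, -2, 7) = -2
n1.3.4 (MIN): min(2, 14, -12, -15) = -15
n1.3 (MAX): max(-1, -14, -2, -15) = -1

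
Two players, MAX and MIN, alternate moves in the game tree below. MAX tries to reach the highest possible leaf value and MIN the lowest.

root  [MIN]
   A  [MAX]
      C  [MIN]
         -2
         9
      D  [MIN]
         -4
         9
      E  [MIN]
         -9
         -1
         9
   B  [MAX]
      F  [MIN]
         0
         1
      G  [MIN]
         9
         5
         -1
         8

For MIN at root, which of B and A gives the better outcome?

F (MIN): min(0, 1) = 0
G (MIN): min(9, 5, -1, 8) = -1
B (MAX): max(0, -1) = 0
C (MIN): min(-2, 9) = -2
D (MIN): min(-4, 9) = -4
E (MIN): min(-9, -1, 9) = -9
A (MAX): max(-2, -4, -9) = -2
MIN prefers the lower value; B=0, A=-2. A is better since -2 < 0.

A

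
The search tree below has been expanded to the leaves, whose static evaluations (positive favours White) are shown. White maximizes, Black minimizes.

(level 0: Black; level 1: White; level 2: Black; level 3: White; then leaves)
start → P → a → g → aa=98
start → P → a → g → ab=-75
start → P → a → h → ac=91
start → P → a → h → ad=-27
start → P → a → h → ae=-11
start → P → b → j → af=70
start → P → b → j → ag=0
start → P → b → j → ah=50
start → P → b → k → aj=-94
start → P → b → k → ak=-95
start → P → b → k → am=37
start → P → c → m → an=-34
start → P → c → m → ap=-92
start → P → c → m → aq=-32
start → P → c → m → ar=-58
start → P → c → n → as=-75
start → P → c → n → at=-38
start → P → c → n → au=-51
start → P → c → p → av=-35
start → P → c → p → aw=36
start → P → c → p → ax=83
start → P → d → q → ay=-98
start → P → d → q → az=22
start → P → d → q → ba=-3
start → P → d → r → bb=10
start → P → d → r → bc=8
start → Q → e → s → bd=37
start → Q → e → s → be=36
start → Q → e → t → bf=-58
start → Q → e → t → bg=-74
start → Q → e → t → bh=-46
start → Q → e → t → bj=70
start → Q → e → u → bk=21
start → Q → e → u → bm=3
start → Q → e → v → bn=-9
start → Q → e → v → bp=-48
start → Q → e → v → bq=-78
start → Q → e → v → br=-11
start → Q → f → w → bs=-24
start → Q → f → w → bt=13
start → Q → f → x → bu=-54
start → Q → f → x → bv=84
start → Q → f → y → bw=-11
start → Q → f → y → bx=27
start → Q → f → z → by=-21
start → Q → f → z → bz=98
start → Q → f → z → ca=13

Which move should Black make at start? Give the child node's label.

Q

g (White): max(98, -75) = 98
h (White): max(91, -27, -11) = 91
a (Black): min(98, 91) = 91
j (White): max(70, 0, 50) = 70
k (White): max(-94, -95, 37) = 37
b (Black): min(70, 37) = 37
m (White): max(-34, -92, -32, -58) = -32
n (White): max(-75, -38, -51) = -38
p (White): max(-35, 36, 83) = 83
c (Black): min(-32, -38, 83) = -38
q (White): max(-98, 22, -3) = 22
r (White): max(10, 8) = 10
d (Black): min(22, 10) = 10
P (White): max(91, 37, -38, 10) = 91
s (White): max(37, 36) = 37
t (White): max(-58, -74, -46, 70) = 70
u (White): max(21, 3) = 21
v (White): max(-9, -48, -78, -11) = -9
e (Black): min(37, 70, 21, -9) = -9
w (White): max(-24, 13) = 13
x (White): max(-54, 84) = 84
y (White): max(-11, 27) = 27
z (White): max(-21, 98, 13) = 98
f (Black): min(13, 84, 27, 98) = 13
Q (White): max(-9, 13) = 13
start (Black): min(91, 13) = 13
Black at start wants the lowest of {P=91, Q=13}, so chooses Q.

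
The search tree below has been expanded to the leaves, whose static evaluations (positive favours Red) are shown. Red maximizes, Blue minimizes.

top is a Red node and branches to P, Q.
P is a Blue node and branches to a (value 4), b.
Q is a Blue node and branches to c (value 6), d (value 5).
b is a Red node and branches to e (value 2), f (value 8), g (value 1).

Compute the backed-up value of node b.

b (Red): max(2, 8, 1) = 8

8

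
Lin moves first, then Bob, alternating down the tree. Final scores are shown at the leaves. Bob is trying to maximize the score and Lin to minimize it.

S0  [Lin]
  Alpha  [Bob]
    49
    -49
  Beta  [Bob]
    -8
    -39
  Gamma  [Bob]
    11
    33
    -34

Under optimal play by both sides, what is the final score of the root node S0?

Alpha (Bob): max(49, -49) = 49
Beta (Bob): max(-8, -39) = -8
Gamma (Bob): max(11, 33, -34) = 33
S0 (Lin): min(49, -8, 33) = -8

-8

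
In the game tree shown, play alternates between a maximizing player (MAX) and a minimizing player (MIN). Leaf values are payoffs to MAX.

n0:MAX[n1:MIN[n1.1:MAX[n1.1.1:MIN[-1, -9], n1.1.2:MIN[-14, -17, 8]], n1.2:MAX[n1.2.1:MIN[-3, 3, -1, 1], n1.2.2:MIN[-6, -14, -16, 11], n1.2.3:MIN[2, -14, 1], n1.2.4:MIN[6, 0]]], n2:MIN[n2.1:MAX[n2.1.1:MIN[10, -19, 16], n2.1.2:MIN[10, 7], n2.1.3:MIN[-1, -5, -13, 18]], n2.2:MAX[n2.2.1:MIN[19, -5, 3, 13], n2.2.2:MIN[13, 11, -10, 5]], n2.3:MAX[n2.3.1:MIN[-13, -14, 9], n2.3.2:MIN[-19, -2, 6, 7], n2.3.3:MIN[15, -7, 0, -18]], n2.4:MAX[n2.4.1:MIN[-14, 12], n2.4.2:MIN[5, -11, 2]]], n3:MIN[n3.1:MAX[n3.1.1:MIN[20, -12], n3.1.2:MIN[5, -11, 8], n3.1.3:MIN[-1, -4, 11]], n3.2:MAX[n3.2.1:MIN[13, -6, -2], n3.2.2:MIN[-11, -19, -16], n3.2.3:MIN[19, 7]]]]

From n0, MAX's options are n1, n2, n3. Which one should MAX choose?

n1.1.1 (MIN): min(-1, -9) = -9
n1.1.2 (MIN): min(-14, -17, 8) = -17
n1.1 (MAX): max(-9, -17) = -9
n1.2.1 (MIN): min(-3, 3, -1, 1) = -3
n1.2.2 (MIN): min(-6, -14, -16, 11) = -16
n1.2.3 (MIN): min(2, -14, 1) = -14
n1.2.4 (MIN): min(6, 0) = 0
n1.2 (MAX): max(-3, -16, -14, 0) = 0
n1 (MIN): min(-9, 0) = -9
n2.1.1 (MIN): min(10, -19, 16) = -19
n2.1.2 (MIN): min(10, 7) = 7
n2.1.3 (MIN): min(-1, -5, -13, 18) = -13
n2.1 (MAX): max(-19, 7, -13) = 7
n2.2.1 (MIN): min(19, -5, 3, 13) = -5
n2.2.2 (MIN): min(13, 11, -10, 5) = -10
n2.2 (MAX): max(-5, -10) = -5
n2.3.1 (MIN): min(-13, -14, 9) = -14
n2.3.2 (MIN): min(-19, -2, 6, 7) = -19
n2.3.3 (MIN): min(15, -7, 0, -18) = -18
n2.3 (MAX): max(-14, -19, -18) = -14
n2.4.1 (MIN): min(-14, 12) = -14
n2.4.2 (MIN): min(5, -11, 2) = -11
n2.4 (MAX): max(-14, -11) = -11
n2 (MIN): min(7, -5, -14, -11) = -14
n3.1.1 (MIN): min(20, -12) = -12
n3.1.2 (MIN): min(5, -11, 8) = -11
n3.1.3 (MIN): min(-1, -4, 11) = -4
n3.1 (MAX): max(-12, -11, -4) = -4
n3.2.1 (MIN): min(13, -6, -2) = -6
n3.2.2 (MIN): min(-11, -19, -16) = -19
n3.2.3 (MIN): min(19, 7) = 7
n3.2 (MAX): max(-6, -19, 7) = 7
n3 (MIN): min(-4, 7) = -4
n0 (MAX): max(-9, -14, -4) = -4
MAX at n0 wants the highest of {n1=-9, n2=-14, n3=-4}, so chooses n3.

n3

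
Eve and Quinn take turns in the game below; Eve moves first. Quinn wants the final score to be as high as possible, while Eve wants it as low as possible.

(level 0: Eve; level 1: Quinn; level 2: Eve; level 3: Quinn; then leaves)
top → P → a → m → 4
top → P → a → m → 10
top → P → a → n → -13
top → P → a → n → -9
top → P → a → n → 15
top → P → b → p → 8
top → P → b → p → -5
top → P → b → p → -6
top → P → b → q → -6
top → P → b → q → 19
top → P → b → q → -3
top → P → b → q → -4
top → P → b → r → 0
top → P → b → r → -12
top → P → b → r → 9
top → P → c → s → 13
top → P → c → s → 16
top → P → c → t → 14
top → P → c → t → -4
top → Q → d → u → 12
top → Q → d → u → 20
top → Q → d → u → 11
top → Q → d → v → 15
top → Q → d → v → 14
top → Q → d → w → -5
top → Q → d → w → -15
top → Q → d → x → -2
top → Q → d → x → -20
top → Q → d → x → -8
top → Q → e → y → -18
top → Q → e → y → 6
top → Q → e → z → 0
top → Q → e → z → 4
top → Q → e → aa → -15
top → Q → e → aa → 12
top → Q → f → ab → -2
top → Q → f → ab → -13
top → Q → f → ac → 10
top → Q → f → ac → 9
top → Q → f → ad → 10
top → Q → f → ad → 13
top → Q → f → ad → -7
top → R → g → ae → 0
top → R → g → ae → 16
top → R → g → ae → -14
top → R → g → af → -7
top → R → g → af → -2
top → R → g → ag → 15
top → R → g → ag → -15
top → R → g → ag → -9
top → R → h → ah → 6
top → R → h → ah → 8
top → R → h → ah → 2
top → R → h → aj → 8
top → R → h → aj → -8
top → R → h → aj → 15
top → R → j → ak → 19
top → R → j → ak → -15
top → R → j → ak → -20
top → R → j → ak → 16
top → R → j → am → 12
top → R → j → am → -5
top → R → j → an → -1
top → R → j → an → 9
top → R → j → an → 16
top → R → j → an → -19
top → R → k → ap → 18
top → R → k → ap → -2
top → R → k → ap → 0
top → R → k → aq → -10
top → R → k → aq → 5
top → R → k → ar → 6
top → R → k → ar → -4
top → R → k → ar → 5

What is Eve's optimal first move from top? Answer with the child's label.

Q

m (Quinn): max(4, 10) = 10
n (Quinn): max(-13, -9, 15) = 15
a (Eve): min(10, 15) = 10
p (Quinn): max(8, -5, -6) = 8
q (Quinn): max(-6, 19, -3, -4) = 19
r (Quinn): max(0, -12, 9) = 9
b (Eve): min(8, 19, 9) = 8
s (Quinn): max(13, 16) = 16
t (Quinn): max(14, -4) = 14
c (Eve): min(16, 14) = 14
P (Quinn): max(10, 8, 14) = 14
u (Quinn): max(12, 20, 11) = 20
v (Quinn): max(15, 14) = 15
w (Quinn): max(-5, -15) = -5
x (Quinn): max(-2, -20, -8) = -2
d (Eve): min(20, 15, -5, -2) = -5
y (Quinn): max(-18, 6) = 6
z (Quinn): max(0, 4) = 4
aa (Quinn): max(-15, 12) = 12
e (Eve): min(6, 4, 12) = 4
ab (Quinn): max(-2, -13) = -2
ac (Quinn): max(10, 9) = 10
ad (Quinn): max(10, 13, -7) = 13
f (Eve): min(-2, 10, 13) = -2
Q (Quinn): max(-5, 4, -2) = 4
ae (Quinn): max(0, 16, -14) = 16
af (Quinn): max(-7, -2) = -2
ag (Quinn): max(15, -15, -9) = 15
g (Eve): min(16, -2, 15) = -2
ah (Quinn): max(6, 8, 2) = 8
aj (Quinn): max(8, -8, 15) = 15
h (Eve): min(8, 15) = 8
ak (Quinn): max(19, -15, -20, 16) = 19
am (Quinn): max(12, -5) = 12
an (Quinn): max(-1, 9, 16, -19) = 16
j (Eve): min(19, 12, 16) = 12
ap (Quinn): max(18, -2, 0) = 18
aq (Quinn): max(-10, 5) = 5
ar (Quinn): max(6, -4, 5) = 6
k (Eve): min(18, 5, 6) = 5
R (Quinn): max(-2, 8, 12, 5) = 12
top (Eve): min(14, 4, 12) = 4
Eve at top wants the lowest of {P=14, Q=4, R=12}, so chooses Q.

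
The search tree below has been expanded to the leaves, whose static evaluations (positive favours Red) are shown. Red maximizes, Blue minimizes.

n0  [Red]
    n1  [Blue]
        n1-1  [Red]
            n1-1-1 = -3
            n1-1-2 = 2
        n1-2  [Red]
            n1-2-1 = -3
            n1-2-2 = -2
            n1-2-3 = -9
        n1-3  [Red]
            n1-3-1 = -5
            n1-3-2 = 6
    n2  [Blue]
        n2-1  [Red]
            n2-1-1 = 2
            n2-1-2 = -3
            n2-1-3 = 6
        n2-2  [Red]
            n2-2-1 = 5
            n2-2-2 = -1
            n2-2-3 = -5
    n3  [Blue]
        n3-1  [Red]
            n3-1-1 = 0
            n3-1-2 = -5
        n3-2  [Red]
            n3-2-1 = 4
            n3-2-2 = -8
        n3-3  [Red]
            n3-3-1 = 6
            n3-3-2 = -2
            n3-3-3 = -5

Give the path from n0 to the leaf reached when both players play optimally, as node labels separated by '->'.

n0 -> n2 -> n2-2 -> n2-2-1

n1-1 (Red): max(-3, 2) = 2
n1-2 (Red): max(-3, -2, -9) = -2
n1-3 (Red): max(-5, 6) = 6
n1 (Blue): min(2, -2, 6) = -2
n2-1 (Red): max(2, -3, 6) = 6
n2-2 (Red): max(5, -1, -5) = 5
n2 (Blue): min(6, 5) = 5
n3-1 (Red): max(0, -5) = 0
n3-2 (Red): max(4, -8) = 4
n3-3 (Red): max(6, -2, -5) = 6
n3 (Blue): min(0, 4, 6) = 0
n0 (Red): max(-2, 5, 0) = 5
At n0, Red picks n2 (highest: 5).
At n2, Blue picks n2-2 (lowest: 5).
At n2-2, Red picks n2-2-1 (highest: 5).
Terminal value 5.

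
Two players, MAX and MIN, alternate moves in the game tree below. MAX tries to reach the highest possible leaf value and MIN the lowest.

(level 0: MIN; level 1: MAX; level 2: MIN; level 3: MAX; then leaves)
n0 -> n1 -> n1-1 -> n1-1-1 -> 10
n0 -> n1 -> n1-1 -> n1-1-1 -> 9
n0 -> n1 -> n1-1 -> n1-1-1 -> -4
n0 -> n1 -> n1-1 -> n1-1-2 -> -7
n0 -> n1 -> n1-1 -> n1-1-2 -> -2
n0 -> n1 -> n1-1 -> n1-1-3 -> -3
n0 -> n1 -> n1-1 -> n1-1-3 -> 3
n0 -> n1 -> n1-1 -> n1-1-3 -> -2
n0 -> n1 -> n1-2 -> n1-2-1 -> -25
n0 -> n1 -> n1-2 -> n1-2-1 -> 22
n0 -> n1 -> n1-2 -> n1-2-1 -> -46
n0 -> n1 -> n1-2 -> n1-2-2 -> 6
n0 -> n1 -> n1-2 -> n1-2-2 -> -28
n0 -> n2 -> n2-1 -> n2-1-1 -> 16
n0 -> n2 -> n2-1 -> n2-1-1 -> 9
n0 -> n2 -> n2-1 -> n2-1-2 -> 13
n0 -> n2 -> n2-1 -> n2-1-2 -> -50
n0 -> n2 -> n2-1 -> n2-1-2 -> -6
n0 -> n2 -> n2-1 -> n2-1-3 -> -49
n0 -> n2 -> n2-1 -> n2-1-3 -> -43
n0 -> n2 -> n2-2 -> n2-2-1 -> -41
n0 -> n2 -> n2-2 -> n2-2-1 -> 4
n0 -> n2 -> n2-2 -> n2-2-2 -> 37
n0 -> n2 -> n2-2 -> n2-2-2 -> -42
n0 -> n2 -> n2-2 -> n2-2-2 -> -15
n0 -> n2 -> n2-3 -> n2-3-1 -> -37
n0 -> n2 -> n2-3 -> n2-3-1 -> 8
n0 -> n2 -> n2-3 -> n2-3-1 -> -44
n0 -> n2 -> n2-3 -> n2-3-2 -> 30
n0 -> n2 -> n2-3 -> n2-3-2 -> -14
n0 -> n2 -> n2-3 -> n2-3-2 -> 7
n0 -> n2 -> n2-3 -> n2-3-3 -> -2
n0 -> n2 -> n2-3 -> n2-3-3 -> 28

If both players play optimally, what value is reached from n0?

6

n1-1-1 (MAX): max(10, 9, -4) = 10
n1-1-2 (MAX): max(-7, -2) = -2
n1-1-3 (MAX): max(-3, 3, -2) = 3
n1-1 (MIN): min(10, -2, 3) = -2
n1-2-1 (MAX): max(-25, 22, -46) = 22
n1-2-2 (MAX): max(6, -28) = 6
n1-2 (MIN): min(22, 6) = 6
n1 (MAX): max(-2, 6) = 6
n2-1-1 (MAX): max(16, 9) = 16
n2-1-2 (MAX): max(13, -50, -6) = 13
n2-1-3 (MAX): max(-49, -43) = -43
n2-1 (MIN): min(16, 13, -43) = -43
n2-2-1 (MAX): max(-41, 4) = 4
n2-2-2 (MAX): max(37, -42, -15) = 37
n2-2 (MIN): min(4, 37) = 4
n2-3-1 (MAX): max(-37, 8, -44) = 8
n2-3-2 (MAX): max(30, -14, 7) = 30
n2-3-3 (MAX): max(-2, 28) = 28
n2-3 (MIN): min(8, 30, 28) = 8
n2 (MAX): max(-43, 4, 8) = 8
n0 (MIN): min(6, 8) = 6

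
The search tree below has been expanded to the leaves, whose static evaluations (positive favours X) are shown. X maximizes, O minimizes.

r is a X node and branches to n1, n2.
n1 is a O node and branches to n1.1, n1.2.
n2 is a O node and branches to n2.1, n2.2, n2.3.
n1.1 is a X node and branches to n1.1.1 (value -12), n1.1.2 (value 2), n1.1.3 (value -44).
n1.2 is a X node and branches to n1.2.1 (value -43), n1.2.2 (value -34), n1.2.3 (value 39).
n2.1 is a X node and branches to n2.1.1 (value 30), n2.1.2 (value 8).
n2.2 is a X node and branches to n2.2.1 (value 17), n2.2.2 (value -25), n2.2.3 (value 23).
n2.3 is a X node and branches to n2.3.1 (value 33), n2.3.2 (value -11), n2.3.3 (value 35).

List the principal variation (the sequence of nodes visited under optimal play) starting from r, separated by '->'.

n1.1 (X): max(-12, 2, -44) = 2
n1.2 (X): max(-43, -34, 39) = 39
n1 (O): min(2, 39) = 2
n2.1 (X): max(30, 8) = 30
n2.2 (X): max(17, -25, 23) = 23
n2.3 (X): max(33, -11, 35) = 35
n2 (O): min(30, 23, 35) = 23
r (X): max(2, 23) = 23
At r, X picks n2 (highest: 23).
At n2, O picks n2.2 (lowest: 23).
At n2.2, X picks n2.2.3 (highest: 23).
Terminal value 23.

r -> n2 -> n2.2 -> n2.2.3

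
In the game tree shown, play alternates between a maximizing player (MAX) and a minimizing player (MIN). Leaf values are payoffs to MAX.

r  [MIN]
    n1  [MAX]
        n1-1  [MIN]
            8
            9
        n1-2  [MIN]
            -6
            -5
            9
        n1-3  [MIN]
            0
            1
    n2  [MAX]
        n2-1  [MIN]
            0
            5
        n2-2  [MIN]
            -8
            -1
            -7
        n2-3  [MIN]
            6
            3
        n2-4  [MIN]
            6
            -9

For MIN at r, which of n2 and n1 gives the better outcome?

n2

n2-1 (MIN): min(0, 5) = 0
n2-2 (MIN): min(-8, -1, -7) = -8
n2-3 (MIN): min(6, 3) = 3
n2-4 (MIN): min(6, -9) = -9
n2 (MAX): max(0, -8, 3, -9) = 3
n1-1 (MIN): min(8, 9) = 8
n1-2 (MIN): min(-6, -5, 9) = -6
n1-3 (MIN): min(0, 1) = 0
n1 (MAX): max(8, -6, 0) = 8
MIN prefers the lower value; n2=3, n1=8. n2 is better since 3 < 8.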